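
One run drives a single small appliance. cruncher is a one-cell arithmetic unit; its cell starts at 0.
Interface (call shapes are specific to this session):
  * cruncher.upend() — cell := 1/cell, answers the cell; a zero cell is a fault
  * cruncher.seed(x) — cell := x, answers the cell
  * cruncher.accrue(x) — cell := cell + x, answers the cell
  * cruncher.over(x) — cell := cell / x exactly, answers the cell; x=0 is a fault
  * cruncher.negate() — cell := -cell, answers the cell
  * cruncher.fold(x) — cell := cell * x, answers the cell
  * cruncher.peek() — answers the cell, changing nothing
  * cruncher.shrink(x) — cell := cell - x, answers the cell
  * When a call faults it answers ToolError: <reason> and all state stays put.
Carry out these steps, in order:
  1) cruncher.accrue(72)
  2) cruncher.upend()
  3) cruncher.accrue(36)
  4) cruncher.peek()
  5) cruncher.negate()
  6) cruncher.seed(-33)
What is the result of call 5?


>> cruncher.accrue(x→72)
<< 72
>> cruncher.upend()
<< 1/72
>> cruncher.accrue(x→36)
<< 2593/72
>> cruncher.peek()
<< 2593/72
>> cruncher.negate()
<< -2593/72
>> cruncher.seed(x→-33)
<< -33

Answer: -2593/72


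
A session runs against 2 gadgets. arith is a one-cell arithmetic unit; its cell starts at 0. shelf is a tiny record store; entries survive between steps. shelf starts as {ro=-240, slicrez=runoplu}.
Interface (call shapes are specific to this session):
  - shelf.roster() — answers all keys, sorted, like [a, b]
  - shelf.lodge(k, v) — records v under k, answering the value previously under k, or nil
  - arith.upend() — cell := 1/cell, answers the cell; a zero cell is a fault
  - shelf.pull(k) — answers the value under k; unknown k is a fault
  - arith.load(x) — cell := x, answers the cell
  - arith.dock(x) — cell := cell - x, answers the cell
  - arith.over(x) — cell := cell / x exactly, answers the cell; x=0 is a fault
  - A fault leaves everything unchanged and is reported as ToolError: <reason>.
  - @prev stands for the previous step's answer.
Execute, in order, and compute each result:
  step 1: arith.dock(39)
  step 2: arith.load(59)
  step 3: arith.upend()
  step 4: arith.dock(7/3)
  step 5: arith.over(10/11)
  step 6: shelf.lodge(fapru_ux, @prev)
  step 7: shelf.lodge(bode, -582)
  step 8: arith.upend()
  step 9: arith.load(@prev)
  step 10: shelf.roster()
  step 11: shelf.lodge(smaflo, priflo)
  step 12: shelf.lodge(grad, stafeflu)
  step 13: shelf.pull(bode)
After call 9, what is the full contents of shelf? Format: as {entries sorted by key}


Answer: {bode=-582, fapru_ux=-451/177, ro=-240, slicrez=runoplu}

Derivation:
I call arith.dock using 39, and see -39.
Then arith.load using 59, and observe 59.
Using arith.upend: 1/59.
I call arith.dock using 7/3, and get -410/177.
Now I run arith.over using 10/11, giving -451/177.
Now I run shelf.lodge using fapru_ux, @prev, and get nil.
Then shelf.lodge using bode, -582, which returns nil.
I run arith.upend(), which returns -177/451.
I call arith.load using @prev, and see -177/451.
I invoke shelf.roster, and observe [bode, fapru_ux, ro, slicrez].
I run shelf.lodge using smaflo, priflo, giving nil.
Invoking shelf.lodge using grad, stafeflu, which returns nil.
Invoking shelf.pull using bode, giving -582.


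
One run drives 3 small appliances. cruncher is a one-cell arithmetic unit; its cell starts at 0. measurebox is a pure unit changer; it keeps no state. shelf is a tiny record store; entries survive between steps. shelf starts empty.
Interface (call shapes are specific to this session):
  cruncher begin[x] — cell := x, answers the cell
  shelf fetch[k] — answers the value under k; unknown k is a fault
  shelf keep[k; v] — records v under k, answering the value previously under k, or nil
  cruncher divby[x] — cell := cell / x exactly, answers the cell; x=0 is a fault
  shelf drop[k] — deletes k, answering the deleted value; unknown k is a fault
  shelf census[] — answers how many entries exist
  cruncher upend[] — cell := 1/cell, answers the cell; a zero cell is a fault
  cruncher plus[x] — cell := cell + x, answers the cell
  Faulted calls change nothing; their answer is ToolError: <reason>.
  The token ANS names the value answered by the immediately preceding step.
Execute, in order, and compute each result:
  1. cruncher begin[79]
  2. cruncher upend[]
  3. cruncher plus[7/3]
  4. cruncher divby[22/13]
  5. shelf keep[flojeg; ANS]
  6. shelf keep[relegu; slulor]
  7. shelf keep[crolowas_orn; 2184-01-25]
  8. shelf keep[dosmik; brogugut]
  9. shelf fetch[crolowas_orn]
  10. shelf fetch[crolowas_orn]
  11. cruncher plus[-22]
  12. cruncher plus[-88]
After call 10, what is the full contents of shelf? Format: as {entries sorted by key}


Answer: {crolowas_orn=2184-01-25, dosmik=brogugut, flojeg=3614/2607, relegu=slulor}

Derivation:
# cruncher begin(79) ~> 79
# cruncher upend() ~> 1/79
# cruncher plus(7/3) ~> 556/237
# cruncher divby(22/13) ~> 3614/2607
# shelf keep(flojeg, ANS) ~> nil
# shelf keep(relegu, slulor) ~> nil
# shelf keep(crolowas_orn, 2184-01-25) ~> nil
# shelf keep(dosmik, brogugut) ~> nil
# shelf fetch(crolowas_orn) ~> 2184-01-25
# shelf fetch(crolowas_orn) ~> 2184-01-25
# cruncher plus(-22) ~> -53740/2607
# cruncher plus(-88) ~> -283156/2607


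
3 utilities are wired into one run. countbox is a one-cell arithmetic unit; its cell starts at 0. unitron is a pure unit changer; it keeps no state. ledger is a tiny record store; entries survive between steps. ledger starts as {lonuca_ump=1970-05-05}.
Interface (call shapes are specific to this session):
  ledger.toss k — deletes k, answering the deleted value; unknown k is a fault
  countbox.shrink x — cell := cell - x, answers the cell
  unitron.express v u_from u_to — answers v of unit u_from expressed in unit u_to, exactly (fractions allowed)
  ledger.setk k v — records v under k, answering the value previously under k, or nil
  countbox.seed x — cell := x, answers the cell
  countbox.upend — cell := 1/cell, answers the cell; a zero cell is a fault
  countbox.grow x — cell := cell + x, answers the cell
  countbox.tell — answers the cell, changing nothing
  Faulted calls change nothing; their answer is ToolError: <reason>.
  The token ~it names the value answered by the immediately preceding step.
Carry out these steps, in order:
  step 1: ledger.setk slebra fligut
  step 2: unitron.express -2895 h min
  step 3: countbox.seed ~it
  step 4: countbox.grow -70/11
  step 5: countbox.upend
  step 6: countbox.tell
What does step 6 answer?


I try ledger.setk with k=slebra, v=fligut, → nil.
Using unitron.express with v=-2895, u_from=h, u_to=min: -173700.
Next I call countbox.seed with x=~it, and see -173700.
Using countbox.grow with x=-70/11, → -1910770/11.
Using countbox.upend, and see -11/1910770.
I run countbox.tell(), and see -11/1910770.

Answer: -11/1910770


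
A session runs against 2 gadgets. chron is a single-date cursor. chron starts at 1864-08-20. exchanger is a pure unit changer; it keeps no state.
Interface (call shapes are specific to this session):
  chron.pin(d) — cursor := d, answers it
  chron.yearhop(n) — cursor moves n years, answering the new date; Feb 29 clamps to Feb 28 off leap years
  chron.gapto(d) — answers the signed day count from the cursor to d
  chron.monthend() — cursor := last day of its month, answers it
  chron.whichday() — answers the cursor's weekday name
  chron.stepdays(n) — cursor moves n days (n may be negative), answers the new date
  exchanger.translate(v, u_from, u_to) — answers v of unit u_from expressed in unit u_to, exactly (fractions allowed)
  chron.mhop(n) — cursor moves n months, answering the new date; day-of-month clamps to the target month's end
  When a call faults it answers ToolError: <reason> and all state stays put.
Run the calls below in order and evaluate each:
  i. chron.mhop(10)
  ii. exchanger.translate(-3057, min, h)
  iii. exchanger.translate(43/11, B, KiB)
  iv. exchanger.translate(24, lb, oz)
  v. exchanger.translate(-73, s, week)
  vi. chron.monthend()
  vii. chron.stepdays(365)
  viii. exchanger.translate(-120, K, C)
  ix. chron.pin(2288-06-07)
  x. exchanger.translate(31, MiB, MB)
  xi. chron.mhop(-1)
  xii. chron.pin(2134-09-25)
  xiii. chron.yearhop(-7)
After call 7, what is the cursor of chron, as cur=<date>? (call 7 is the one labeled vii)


>>> mhop n=10
  1865-06-20
>>> translate v=-3057 u_from=min u_to=h
  -1019/20
>>> translate v=43/11 u_from=B u_to=KiB
  43/11264
>>> translate v=24 u_from=lb u_to=oz
  384
>>> translate v=-73 u_from=s u_to=week
  -73/604800
>>> monthend
  1865-06-30
>>> stepdays n=365
  1866-06-30
>>> translate v=-120 u_from=K u_to=C
  -7863/20
>>> pin d=2288-06-07
  2288-06-07
>>> translate v=31 u_from=MiB u_to=MB
  507904/15625
>>> mhop n=-1
  2288-05-07
>>> pin d=2134-09-25
  2134-09-25
>>> yearhop n=-7
  2127-09-25

Answer: cur=1866-06-30


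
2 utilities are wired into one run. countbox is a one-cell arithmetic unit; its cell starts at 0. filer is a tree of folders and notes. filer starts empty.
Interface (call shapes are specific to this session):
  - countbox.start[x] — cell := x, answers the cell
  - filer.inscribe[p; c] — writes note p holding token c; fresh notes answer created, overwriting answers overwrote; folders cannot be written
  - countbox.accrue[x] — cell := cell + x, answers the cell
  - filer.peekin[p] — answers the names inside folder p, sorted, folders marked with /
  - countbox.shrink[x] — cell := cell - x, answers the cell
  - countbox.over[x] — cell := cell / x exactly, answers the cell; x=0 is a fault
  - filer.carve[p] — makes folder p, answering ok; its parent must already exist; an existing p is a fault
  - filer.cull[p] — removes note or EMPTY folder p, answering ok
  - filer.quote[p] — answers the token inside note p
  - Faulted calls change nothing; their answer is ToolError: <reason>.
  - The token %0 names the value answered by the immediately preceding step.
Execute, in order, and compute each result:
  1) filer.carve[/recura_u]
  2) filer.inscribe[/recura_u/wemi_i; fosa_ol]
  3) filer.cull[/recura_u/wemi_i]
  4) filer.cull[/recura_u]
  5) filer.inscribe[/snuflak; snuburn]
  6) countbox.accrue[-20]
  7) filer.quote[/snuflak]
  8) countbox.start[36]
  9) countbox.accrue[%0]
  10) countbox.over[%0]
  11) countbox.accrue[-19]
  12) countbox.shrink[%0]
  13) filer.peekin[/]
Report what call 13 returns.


! filer.carve(p: /recura_u) -> ok
! filer.inscribe(p: /recura_u/wemi_i, c: fosa_ol) -> created
! filer.cull(p: /recura_u/wemi_i) -> ok
! filer.cull(p: /recura_u) -> ok
! filer.inscribe(p: /snuflak, c: snuburn) -> created
! countbox.accrue(x: -20) -> -20
! filer.quote(p: /snuflak) -> snuburn
! countbox.start(x: 36) -> 36
! countbox.accrue(x: %0) -> 72
! countbox.over(x: %0) -> 1
! countbox.accrue(x: -19) -> -18
! countbox.shrink(x: %0) -> 0
! filer.peekin(p: /) -> [snuflak]

Answer: [snuflak]


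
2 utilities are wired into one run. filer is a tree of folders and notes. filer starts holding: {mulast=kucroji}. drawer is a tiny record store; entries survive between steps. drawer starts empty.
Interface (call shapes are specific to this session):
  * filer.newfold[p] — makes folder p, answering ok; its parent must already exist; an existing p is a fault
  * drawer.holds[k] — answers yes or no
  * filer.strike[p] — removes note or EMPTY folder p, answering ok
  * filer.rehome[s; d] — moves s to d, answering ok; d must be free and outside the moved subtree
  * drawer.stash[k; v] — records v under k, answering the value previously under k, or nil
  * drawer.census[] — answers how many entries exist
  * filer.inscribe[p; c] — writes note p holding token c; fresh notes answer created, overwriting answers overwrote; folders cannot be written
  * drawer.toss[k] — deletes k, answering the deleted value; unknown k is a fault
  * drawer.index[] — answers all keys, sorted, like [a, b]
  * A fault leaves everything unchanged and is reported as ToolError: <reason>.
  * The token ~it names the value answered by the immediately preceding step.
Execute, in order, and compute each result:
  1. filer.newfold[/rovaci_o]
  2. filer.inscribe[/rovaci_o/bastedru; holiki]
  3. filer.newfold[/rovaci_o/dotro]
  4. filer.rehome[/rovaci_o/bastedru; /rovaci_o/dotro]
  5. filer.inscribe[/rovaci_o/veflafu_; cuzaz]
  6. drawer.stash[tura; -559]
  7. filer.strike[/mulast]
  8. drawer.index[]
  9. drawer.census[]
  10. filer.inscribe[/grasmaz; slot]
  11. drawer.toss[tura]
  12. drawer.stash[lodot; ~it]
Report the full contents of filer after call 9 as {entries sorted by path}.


Answer: {rovaci_o/, rovaci_o/bastedru=holiki, rovaci_o/dotro/, rovaci_o/veflafu_=cuzaz}

Derivation:
I run newfold with p=/rovaci_o, — result: ok.
Calling inscribe with p=/rovaci_o/bastedru, c=holiki, which returns created.
Next I call newfold with p=/rovaci_o/dotro, → ok.
Next I call rehome with s=/rovaci_o/bastedru, d=/rovaci_o/dotro, giving ToolError: exists.
I use inscribe with p=/rovaci_o/veflafu_, c=cuzaz, and get created.
Next I call stash with k=tura, v=-559, → nil.
Then strike with p=/mulast, — result: ok.
Invoking index(), — result: [tura].
Now I run census(), and observe 1.
Using inscribe with p=/grasmaz, c=slot, — result: created.
I call toss with k=tura, and get -559.
I use stash with k=lodot, v=~it, which returns nil.


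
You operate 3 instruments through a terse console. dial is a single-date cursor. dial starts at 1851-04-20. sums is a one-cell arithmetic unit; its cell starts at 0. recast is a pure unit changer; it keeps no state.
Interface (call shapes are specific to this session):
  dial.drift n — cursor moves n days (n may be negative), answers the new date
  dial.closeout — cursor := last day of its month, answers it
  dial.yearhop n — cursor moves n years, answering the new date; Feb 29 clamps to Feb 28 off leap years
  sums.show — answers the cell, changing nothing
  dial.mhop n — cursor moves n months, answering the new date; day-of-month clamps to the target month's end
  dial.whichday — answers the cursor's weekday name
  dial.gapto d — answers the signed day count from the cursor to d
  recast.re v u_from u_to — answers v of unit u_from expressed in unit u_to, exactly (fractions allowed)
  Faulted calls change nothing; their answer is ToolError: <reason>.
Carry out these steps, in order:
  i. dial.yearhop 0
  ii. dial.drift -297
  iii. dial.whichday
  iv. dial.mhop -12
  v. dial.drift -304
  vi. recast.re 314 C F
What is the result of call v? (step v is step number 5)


Answer: 1848-08-27

Derivation:
I use dial.yearhop on n=0, — result: 1851-04-20.
I call dial.drift on n=-297, — result: 1850-06-27.
Calling dial.whichday, and see Thursday.
Using dial.mhop on n=-12, and get 1849-06-27.
Calling dial.drift on n=-304, — result: 1848-08-27.
Next I call recast.re on v=314, u_from=C, u_to=F, — result: 2986/5.


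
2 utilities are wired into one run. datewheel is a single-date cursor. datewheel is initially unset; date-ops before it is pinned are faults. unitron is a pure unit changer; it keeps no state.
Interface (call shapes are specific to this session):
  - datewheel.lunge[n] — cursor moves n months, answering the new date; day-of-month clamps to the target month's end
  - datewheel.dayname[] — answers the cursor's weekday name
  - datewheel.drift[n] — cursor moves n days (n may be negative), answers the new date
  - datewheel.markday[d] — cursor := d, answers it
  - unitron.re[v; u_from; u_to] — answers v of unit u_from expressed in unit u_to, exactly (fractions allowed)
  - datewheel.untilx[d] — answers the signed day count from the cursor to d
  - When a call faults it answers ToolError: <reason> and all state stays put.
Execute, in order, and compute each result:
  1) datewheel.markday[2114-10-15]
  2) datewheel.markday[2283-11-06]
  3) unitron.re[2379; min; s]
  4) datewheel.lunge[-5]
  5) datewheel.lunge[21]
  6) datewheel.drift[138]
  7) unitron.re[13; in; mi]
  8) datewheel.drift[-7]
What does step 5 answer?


Answer: 2285-03-06

Derivation:
CALL datewheel.markday[d='2114-10-15']
RET  2114-10-15
CALL datewheel.markday[d='2283-11-06']
RET  2283-11-06
CALL unitron.re[v='2379'; u_from='min'; u_to='s']
RET  142740
CALL datewheel.lunge[n='-5']
RET  2283-06-06
CALL datewheel.lunge[n='21']
RET  2285-03-06
CALL datewheel.drift[n='138']
RET  2285-07-22
CALL unitron.re[v='13'; u_from='in'; u_to='mi']
RET  13/63360
CALL datewheel.drift[n='-7']
RET  2285-07-15


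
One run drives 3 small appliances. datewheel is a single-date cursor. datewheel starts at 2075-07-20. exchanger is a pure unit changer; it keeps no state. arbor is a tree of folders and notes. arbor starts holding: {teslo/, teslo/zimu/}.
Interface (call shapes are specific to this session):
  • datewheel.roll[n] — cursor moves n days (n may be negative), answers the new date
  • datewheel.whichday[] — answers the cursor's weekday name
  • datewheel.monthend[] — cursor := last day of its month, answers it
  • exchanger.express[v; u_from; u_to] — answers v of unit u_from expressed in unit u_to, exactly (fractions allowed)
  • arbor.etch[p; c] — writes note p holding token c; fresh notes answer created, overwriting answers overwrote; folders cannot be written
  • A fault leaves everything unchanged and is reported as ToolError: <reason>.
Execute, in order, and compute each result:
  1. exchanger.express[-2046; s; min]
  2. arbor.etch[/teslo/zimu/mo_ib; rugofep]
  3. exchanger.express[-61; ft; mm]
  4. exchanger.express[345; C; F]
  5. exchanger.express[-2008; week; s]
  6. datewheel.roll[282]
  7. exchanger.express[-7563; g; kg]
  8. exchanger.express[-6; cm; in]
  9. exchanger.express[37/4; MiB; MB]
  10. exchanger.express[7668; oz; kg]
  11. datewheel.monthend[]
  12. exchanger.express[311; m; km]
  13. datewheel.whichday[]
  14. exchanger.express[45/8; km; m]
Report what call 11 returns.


·→ exchanger.express(v→-2046, u_from→s, u_to→min)
·← -341/10
·→ arbor.etch(p→/teslo/zimu/mo_ib, c→rugofep)
·← created
·→ exchanger.express(v→-61, u_from→ft, u_to→mm)
·← -92964/5
·→ exchanger.express(v→345, u_from→C, u_to→F)
·← 653
·→ exchanger.express(v→-2008, u_from→week, u_to→s)
·← -1214438400
·→ datewheel.roll(n→282)
·← 2076-04-27
·→ exchanger.express(v→-7563, u_from→g, u_to→kg)
·← -7563/1000
·→ exchanger.express(v→-6, u_from→cm, u_to→in)
·← -300/127
·→ exchanger.express(v→37/4, u_from→MiB, u_to→MB)
·← 151552/15625
·→ exchanger.express(v→7668, u_from→oz, u_to→kg)
·← 86953657329/400000000
·→ datewheel.monthend()
·← 2076-04-30
·→ exchanger.express(v→311, u_from→m, u_to→km)
·← 311/1000
·→ datewheel.whichday()
·← Thursday
·→ exchanger.express(v→45/8, u_from→km, u_to→m)
·← 5625

Answer: 2076-04-30


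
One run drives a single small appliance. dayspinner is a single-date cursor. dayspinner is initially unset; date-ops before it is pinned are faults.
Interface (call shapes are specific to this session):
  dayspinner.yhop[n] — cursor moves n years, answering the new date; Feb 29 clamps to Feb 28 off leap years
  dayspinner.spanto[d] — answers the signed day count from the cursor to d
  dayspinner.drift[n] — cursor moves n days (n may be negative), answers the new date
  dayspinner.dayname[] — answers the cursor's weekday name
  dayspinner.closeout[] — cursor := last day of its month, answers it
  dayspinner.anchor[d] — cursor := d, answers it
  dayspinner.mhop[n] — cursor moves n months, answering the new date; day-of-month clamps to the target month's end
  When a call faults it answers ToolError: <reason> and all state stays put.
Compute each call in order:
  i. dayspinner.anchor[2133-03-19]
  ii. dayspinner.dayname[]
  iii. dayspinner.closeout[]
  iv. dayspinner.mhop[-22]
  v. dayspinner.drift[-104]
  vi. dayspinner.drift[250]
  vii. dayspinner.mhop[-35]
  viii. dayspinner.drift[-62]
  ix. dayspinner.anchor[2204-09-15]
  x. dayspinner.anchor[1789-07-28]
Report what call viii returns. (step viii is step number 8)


Answer: 2128-09-23

Derivation:
~$ dayspinner.anchor d='2133-03-19'
  2133-03-19
~$ dayspinner.dayname
  Thursday
~$ dayspinner.closeout
  2133-03-31
~$ dayspinner.mhop n='-22'
  2131-05-31
~$ dayspinner.drift n='-104'
  2131-02-16
~$ dayspinner.drift n='250'
  2131-10-24
~$ dayspinner.mhop n='-35'
  2128-11-24
~$ dayspinner.drift n='-62'
  2128-09-23
~$ dayspinner.anchor d='2204-09-15'
  2204-09-15
~$ dayspinner.anchor d='1789-07-28'
  1789-07-28


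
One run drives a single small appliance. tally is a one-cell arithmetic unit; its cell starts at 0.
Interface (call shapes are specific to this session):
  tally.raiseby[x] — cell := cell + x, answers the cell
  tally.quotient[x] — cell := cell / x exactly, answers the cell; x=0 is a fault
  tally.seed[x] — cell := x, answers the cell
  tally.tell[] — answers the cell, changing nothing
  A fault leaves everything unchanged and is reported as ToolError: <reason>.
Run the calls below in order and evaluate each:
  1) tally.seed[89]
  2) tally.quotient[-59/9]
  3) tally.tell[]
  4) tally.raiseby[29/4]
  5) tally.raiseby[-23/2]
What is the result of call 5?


-> tally.seed(x=89)
<- 89
-> tally.quotient(x=-59/9)
<- -801/59
-> tally.tell()
<- -801/59
-> tally.raiseby(x=29/4)
<- -1493/236
-> tally.raiseby(x=-23/2)
<- -4207/236

Answer: -4207/236


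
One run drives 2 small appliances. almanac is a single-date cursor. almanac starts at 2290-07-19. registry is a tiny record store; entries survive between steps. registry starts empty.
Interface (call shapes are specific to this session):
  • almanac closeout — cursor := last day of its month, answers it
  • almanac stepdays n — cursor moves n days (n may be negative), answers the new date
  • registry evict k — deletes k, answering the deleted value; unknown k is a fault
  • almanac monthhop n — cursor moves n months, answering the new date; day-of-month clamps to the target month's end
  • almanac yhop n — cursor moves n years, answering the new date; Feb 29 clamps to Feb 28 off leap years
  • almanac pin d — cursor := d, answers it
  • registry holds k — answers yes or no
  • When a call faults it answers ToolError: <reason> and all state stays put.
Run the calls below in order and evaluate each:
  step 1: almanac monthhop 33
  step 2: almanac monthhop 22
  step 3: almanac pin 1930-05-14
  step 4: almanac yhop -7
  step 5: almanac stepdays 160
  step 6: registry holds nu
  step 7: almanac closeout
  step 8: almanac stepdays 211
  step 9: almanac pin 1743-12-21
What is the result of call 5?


> almanac monthhop n='33'
  2293-04-19
> almanac monthhop n='22'
  2295-02-19
> almanac pin d='1930-05-14'
  1930-05-14
> almanac yhop n='-7'
  1923-05-14
> almanac stepdays n='160'
  1923-10-21
> registry holds k='nu'
  no
> almanac closeout
  1923-10-31
> almanac stepdays n='211'
  1924-05-29
> almanac pin d='1743-12-21'
  1743-12-21

Answer: 1923-10-21


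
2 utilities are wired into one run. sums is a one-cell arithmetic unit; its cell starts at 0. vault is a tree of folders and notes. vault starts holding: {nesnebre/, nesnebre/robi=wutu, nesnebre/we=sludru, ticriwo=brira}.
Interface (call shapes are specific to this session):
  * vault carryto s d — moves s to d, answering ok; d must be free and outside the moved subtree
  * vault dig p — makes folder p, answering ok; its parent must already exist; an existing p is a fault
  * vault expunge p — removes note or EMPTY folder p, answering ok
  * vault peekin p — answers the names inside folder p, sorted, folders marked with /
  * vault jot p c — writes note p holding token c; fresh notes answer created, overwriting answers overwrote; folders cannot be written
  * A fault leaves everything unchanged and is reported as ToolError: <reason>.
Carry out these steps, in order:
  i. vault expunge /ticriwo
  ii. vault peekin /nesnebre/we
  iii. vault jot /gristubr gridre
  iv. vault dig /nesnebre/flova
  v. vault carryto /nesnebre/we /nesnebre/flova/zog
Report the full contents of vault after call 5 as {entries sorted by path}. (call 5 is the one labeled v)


→ vault expunge(p: /ticriwo)
← ok
→ vault peekin(p: /nesnebre/we)
← ToolError: not a directory
→ vault jot(p: /gristubr, c: gridre)
← created
→ vault dig(p: /nesnebre/flova)
← ok
→ vault carryto(s: /nesnebre/we, d: /nesnebre/flova/zog)
← ok

Answer: {gristubr=gridre, nesnebre/, nesnebre/flova/, nesnebre/flova/zog=sludru, nesnebre/robi=wutu}


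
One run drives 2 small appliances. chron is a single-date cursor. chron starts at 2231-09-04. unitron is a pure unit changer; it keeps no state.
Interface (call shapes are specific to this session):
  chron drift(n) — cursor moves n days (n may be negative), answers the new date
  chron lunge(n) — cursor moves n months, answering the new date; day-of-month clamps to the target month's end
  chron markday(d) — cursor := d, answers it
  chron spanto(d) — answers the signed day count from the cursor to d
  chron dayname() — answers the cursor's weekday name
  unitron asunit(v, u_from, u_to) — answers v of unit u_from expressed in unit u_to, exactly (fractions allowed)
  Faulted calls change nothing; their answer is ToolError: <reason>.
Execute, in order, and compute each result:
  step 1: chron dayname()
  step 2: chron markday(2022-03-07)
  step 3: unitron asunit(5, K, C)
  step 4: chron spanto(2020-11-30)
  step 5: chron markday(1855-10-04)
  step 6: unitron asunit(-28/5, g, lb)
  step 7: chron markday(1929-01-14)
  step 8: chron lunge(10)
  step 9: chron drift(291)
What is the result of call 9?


Using chron dayname(): Sunday.
I call chron markday(2022-03-07), and get 2022-03-07.
Invoking unitron asunit(5, K, C), giving -5363/20.
I call chron spanto(2020-11-30), → -462.
Then chron markday(1855-10-04), which returns 1855-10-04.
I run unitron asunit(-28/5, g, lb), and get -80000/6479891.
I use chron markday(1929-01-14), and observe 1929-01-14.
I call chron lunge(10), and observe 1929-11-14.
I run chron drift(291), and see 1930-09-01.

Answer: 1930-09-01


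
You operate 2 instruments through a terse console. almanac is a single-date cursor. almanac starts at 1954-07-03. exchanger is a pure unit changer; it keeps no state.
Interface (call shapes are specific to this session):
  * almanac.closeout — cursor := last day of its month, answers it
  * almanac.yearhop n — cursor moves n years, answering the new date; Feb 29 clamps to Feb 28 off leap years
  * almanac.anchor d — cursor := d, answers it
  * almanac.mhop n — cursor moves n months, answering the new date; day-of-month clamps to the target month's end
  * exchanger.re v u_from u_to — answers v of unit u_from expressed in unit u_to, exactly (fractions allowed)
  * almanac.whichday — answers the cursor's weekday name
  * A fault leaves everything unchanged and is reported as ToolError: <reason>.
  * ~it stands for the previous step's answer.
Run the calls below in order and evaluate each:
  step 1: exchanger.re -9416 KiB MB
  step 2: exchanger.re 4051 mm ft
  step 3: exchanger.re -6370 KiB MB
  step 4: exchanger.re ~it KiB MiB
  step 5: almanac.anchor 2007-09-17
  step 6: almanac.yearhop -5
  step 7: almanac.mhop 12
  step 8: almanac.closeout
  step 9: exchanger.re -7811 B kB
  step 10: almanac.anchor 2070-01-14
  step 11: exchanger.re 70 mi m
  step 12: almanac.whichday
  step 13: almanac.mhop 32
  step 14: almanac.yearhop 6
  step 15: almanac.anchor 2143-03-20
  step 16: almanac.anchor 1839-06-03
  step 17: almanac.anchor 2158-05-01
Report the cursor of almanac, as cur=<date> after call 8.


Then exchanger.re with v→-9416, u_from→KiB, u_to→MB, — result: -150656/15625.
Now I run exchanger.re with v→4051, u_from→mm, u_to→ft, giving 20255/1524.
Then exchanger.re with v→-6370, u_from→KiB, u_to→MB, and get -20384/3125.
I use exchanger.re with v→~it, u_from→KiB, u_to→MiB, and get -637/100000.
I invoke almanac.anchor with d→2007-09-17: 2007-09-17.
I run almanac.yearhop with n→-5, and see 2002-09-17.
Invoking almanac.mhop with n→12, giving 2003-09-17.
I try almanac.closeout: 2003-09-30.
Invoking exchanger.re with v→-7811, u_from→B, u_to→kB, → -7811/1000.
Then almanac.anchor with d→2070-01-14, and see 2070-01-14.
Using exchanger.re with v→70, u_from→mi, u_to→m, and get 2816352/25.
Next I call almanac.whichday(), yielding Tuesday.
I run almanac.mhop with n→32, → 2072-09-14.
Invoking almanac.yearhop with n→6, and get 2078-09-14.
Now I run almanac.anchor with d→2143-03-20, → 2143-03-20.
Invoking almanac.anchor with d→1839-06-03, and see 1839-06-03.
Then almanac.anchor with d→2158-05-01, giving 2158-05-01.

Answer: cur=2003-09-30


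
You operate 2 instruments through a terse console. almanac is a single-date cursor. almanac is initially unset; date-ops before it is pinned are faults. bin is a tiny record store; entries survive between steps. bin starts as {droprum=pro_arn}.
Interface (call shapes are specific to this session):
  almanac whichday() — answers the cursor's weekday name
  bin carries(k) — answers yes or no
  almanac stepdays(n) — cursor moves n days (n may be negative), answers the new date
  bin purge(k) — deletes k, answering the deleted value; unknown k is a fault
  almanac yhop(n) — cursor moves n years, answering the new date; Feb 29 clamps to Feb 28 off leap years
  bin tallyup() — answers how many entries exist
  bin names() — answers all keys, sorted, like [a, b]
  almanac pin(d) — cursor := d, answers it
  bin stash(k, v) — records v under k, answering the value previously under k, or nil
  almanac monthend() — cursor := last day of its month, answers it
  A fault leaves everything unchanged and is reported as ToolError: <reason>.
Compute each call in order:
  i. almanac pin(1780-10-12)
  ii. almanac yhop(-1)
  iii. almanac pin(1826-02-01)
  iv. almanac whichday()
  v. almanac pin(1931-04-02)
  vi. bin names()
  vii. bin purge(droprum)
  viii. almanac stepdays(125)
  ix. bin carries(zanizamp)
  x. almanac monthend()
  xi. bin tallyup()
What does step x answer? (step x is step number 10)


;; almanac pin(d→1780-10-12) => 1780-10-12
;; almanac yhop(n→-1) => 1779-10-12
;; almanac pin(d→1826-02-01) => 1826-02-01
;; almanac whichday() => Wednesday
;; almanac pin(d→1931-04-02) => 1931-04-02
;; bin names() => [droprum]
;; bin purge(k→droprum) => pro_arn
;; almanac stepdays(n→125) => 1931-08-05
;; bin carries(k→zanizamp) => no
;; almanac monthend() => 1931-08-31
;; bin tallyup() => 0

Answer: 1931-08-31


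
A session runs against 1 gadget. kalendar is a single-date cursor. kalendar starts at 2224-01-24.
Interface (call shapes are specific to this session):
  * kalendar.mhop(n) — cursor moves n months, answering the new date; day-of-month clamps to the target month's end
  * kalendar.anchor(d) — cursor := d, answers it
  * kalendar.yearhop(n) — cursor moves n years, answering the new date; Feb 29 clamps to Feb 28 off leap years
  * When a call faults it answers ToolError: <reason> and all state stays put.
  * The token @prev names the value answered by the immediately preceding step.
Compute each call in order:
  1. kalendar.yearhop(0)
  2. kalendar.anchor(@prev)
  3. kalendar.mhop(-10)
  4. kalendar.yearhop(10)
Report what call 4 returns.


Answer: 2233-03-24

Derivation:
Using kalendar.yearhop with n→0, — result: 2224-01-24.
Then kalendar.anchor with d→@prev, and observe 2224-01-24.
I run kalendar.mhop with n→-10, yielding 2223-03-24.
I run kalendar.yearhop with n→10, and get 2233-03-24.


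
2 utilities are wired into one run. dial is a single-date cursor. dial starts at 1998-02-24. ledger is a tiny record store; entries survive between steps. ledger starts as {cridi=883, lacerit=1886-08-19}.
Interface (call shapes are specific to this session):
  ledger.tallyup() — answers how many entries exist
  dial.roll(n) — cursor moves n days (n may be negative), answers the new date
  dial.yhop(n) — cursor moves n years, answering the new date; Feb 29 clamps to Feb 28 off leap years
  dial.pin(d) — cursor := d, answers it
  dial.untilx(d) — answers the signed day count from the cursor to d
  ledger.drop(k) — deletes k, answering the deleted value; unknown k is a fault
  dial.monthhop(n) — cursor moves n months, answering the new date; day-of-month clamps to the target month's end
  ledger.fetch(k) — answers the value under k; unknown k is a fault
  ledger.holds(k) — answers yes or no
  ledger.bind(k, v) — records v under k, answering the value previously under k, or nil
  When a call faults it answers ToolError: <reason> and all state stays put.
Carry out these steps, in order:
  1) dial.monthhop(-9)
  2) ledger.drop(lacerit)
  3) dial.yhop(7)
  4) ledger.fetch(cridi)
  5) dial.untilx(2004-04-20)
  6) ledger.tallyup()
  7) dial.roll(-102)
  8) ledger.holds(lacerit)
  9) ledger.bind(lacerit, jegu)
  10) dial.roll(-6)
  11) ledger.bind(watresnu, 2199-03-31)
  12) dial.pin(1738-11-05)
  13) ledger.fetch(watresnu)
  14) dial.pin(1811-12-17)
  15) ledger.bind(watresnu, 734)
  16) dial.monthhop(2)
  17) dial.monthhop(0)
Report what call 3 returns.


% dial.monthhop(n='-9') -> 1997-05-24
% ledger.drop(k='lacerit') -> 1886-08-19
% dial.yhop(n='7') -> 2004-05-24
% ledger.fetch(k='cridi') -> 883
% dial.untilx(d='2004-04-20') -> -34
% ledger.tallyup() -> 1
% dial.roll(n='-102') -> 2004-02-12
% ledger.holds(k='lacerit') -> no
% ledger.bind(k='lacerit', v='jegu') -> nil
% dial.roll(n='-6') -> 2004-02-06
% ledger.bind(k='watresnu', v='2199-03-31') -> nil
% dial.pin(d='1738-11-05') -> 1738-11-05
% ledger.fetch(k='watresnu') -> 2199-03-31
% dial.pin(d='1811-12-17') -> 1811-12-17
% ledger.bind(k='watresnu', v='734') -> 2199-03-31
% dial.monthhop(n='2') -> 1812-02-17
% dial.monthhop(n='0') -> 1812-02-17

Answer: 2004-05-24


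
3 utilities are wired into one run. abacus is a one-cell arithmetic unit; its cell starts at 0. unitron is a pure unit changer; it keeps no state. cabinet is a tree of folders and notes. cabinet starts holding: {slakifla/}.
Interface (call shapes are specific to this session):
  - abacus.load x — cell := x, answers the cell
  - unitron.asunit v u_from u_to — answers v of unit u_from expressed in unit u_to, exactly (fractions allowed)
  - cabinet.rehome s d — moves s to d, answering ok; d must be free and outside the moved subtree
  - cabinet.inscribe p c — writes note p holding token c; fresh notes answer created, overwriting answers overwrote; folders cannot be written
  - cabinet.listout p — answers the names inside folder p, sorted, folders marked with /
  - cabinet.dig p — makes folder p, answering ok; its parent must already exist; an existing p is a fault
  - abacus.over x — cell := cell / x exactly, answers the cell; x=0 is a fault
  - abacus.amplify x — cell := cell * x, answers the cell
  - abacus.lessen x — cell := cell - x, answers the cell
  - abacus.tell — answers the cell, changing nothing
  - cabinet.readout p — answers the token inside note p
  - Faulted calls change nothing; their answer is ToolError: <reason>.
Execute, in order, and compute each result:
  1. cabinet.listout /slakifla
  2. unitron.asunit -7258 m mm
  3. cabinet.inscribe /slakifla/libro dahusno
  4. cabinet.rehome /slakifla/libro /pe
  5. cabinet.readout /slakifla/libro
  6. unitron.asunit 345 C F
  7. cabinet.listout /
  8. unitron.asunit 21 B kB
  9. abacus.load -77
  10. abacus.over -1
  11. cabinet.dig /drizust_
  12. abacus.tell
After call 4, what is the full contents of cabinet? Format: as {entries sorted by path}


Answer: {pe=dahusno, slakifla/}

Derivation:
I run cabinet.listout passing p→/slakifla, which returns [].
I run unitron.asunit passing v→-7258, u_from→m, u_to→mm, yielding -7258000.
Then cabinet.inscribe passing p→/slakifla/libro, c→dahusno, and see created.
Next I call cabinet.rehome passing s→/slakifla/libro, d→/pe, and get ok.
I run cabinet.readout passing p→/slakifla/libro, giving ToolError: not found.
Next I call unitron.asunit passing v→345, u_from→C, u_to→F, → 653.
I invoke cabinet.listout passing p→/, → [pe, slakifla/].
Then unitron.asunit passing v→21, u_from→B, u_to→kB, giving 21/1000.
Then abacus.load passing x→-77, yielding -77.
Now I run abacus.over passing x→-1, and observe 77.
I call cabinet.dig passing p→/drizust_, giving ok.
I run abacus.tell(), and get 77.


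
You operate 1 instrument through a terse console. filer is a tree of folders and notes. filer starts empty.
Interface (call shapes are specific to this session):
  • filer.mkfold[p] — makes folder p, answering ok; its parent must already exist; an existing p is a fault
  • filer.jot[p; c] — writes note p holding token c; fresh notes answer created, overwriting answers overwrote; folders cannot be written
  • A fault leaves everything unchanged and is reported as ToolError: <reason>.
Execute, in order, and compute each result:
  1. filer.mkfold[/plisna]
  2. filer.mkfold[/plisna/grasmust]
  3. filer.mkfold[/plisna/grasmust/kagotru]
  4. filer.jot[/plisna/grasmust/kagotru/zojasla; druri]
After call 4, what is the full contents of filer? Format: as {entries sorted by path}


Do: filer.mkfold[p→/plisna]
See: ok
Do: filer.mkfold[p→/plisna/grasmust]
See: ok
Do: filer.mkfold[p→/plisna/grasmust/kagotru]
See: ok
Do: filer.jot[p→/plisna/grasmust/kagotru/zojasla; c→druri]
See: created

Answer: {plisna/, plisna/grasmust/, plisna/grasmust/kagotru/, plisna/grasmust/kagotru/zojasla=druri}


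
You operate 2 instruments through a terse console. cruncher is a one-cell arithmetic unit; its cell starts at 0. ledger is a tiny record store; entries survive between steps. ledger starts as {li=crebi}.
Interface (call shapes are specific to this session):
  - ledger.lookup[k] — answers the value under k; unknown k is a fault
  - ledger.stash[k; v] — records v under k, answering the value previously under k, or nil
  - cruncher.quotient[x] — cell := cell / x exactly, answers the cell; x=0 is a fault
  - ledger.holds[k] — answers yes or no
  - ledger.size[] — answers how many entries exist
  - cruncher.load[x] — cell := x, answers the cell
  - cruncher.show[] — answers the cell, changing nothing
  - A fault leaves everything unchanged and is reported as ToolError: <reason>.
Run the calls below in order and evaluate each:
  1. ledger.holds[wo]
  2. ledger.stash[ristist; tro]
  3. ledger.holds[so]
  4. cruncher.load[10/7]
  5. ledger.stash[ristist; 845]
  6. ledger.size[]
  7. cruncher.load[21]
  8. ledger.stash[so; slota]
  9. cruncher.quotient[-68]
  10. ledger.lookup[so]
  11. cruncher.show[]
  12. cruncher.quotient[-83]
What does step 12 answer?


==> ledger.holds(k→wo)
<== no
==> ledger.stash(k→ristist, v→tro)
<== nil
==> ledger.holds(k→so)
<== no
==> cruncher.load(x→10/7)
<== 10/7
==> ledger.stash(k→ristist, v→845)
<== tro
==> ledger.size()
<== 2
==> cruncher.load(x→21)
<== 21
==> ledger.stash(k→so, v→slota)
<== nil
==> cruncher.quotient(x→-68)
<== -21/68
==> ledger.lookup(k→so)
<== slota
==> cruncher.show()
<== -21/68
==> cruncher.quotient(x→-83)
<== 21/5644

Answer: 21/5644


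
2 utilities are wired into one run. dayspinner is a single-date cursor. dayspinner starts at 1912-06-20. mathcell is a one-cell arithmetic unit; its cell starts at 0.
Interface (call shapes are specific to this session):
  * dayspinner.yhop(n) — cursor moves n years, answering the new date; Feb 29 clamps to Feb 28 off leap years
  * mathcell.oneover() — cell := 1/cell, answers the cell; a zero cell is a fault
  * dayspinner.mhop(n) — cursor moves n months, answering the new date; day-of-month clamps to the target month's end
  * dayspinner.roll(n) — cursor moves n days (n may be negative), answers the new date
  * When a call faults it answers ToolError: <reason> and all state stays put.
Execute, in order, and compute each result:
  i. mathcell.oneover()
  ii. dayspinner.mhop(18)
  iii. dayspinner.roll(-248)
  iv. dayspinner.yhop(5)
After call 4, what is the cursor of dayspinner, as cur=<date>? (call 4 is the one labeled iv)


% 1. oneover() -> ToolError: reciprocal of zero
% 2. mhop(n='18') -> 1913-12-20
% 3. roll(n='-248') -> 1913-04-16
% 4. yhop(n='5') -> 1918-04-16

Answer: cur=1918-04-16


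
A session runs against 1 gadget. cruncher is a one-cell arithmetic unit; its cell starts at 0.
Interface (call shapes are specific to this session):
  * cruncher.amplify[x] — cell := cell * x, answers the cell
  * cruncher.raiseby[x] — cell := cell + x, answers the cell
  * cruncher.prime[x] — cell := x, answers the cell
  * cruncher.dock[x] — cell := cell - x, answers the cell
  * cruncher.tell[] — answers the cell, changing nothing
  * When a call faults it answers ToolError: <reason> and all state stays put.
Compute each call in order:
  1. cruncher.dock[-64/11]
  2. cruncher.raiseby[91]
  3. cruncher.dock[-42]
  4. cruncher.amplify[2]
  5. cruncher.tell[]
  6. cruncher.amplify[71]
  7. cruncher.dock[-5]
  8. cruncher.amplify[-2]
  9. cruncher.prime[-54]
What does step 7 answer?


# dock(x: -64/11) == 64/11
# raiseby(x: 91) == 1065/11
# dock(x: -42) == 1527/11
# amplify(x: 2) == 3054/11
# tell() == 3054/11
# amplify(x: 71) == 216834/11
# dock(x: -5) == 216889/11
# amplify(x: -2) == -433778/11
# prime(x: -54) == -54

Answer: 216889/11
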